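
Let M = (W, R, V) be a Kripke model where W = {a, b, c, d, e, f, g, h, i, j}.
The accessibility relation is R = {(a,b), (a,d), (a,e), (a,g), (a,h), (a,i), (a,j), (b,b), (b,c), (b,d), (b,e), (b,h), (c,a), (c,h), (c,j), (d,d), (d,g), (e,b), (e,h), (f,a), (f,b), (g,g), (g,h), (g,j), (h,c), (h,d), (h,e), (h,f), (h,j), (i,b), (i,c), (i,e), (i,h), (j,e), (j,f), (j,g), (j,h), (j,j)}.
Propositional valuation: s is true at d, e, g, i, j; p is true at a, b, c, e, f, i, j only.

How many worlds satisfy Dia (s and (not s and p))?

Let φ = Dia (s and (not s and p)). Evaluate φ at each world:
  a (successors {b, d, e, g, h, i, j}): φ is false.
  b (successors {b, c, d, e, h}): φ is false.
  c (successors {a, h, j}): φ is false.
  d (successors {d, g}): φ is false.
  e (successors {b, h}): φ is false.
  f (successors {a, b}): φ is false.
  g (successors {g, h, j}): φ is false.
  h (successors {c, d, e, f, j}): φ is false.
  i (successors {b, c, e, h}): φ is false.
  j (successors {e, f, g, h, j}): φ is false.
For instance, at b:
  At b: Dia (s and (not s and p)) requires s and (not s and p) at some successor in {b, c, d, e, h}.
    At b: s and (not s and p) is false.
    At c: s and (not s and p) is false.
    At d: s and (not s and p) is false.
    At e: s and (not s and p) is false.
    At h: s and (not s and p) is false.
  So Dia (s and (not s and p)) is false at b.
Satisfying worlds: none.

0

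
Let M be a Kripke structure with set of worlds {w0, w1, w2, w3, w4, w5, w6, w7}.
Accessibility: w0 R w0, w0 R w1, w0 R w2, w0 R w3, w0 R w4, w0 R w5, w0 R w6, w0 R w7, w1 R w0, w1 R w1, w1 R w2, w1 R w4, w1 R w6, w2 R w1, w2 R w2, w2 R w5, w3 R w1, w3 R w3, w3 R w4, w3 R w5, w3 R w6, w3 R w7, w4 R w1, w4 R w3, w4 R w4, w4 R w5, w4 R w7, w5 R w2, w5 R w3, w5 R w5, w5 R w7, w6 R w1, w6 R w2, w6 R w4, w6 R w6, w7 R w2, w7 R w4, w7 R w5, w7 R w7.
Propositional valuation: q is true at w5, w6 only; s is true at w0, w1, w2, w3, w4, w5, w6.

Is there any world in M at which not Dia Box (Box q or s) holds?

No

Recall that Box ψ holds at a world iff ψ holds at every accessible world, and Dia ψ holds iff ψ holds at some accessible world.
Let φ = not Dia Box (Box q or s). Evaluate φ at each world:
  w0 (successors {w0, w1, w2, w3, w4, w5, w6, w7}): φ is false.
  w1 (successors {w0, w1, w2, w4, w6}): φ is false.
  w2 (successors {w1, w2, w5}): φ is false.
  w3 (successors {w1, w3, w4, w5, w6, w7}): φ is false.
  w4 (successors {w1, w3, w4, w5, w7}): φ is false.
  w5 (successors {w2, w3, w5, w7}): φ is false.
  w6 (successors {w1, w2, w4, w6}): φ is false.
  w7 (successors {w2, w4, w5, w7}): φ is false.
For instance, at w2:
  At w2: Dia Box (Box q or s) is true, so not Dia Box (Box q or s) is false.
    At w2: Dia Box (Box q or s) requires Box (Box q or s) at some successor in {w1, w2, w5}.
      Box (Box q or s) holds at w1, so Dia Box (Box q or s) is true at w2.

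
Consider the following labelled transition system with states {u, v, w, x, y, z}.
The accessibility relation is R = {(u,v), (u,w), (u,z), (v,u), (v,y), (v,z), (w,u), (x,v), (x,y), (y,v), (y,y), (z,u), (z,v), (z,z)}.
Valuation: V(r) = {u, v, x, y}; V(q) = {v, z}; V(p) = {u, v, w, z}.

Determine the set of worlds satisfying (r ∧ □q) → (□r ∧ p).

u, v, w, x, y, z

Let φ = (r ∧ □q) → (□r ∧ p). Evaluate φ at each world:
  u (successors {v, w, z}): φ is true.
  v (successors {u, y, z}): φ is true.
  w (successors {u}): φ is true.
  x (successors {v, y}): φ is true.
  y (successors {v, y}): φ is true.
  z (successors {u, v, z}): φ is true.
For instance, at v:
  At v: r ∧ □q is false, □r ∧ p is false, so (r ∧ □q) → (□r ∧ p) is true.
    At v: r is true, □q is false, so r ∧ □q is false.
      At v: □q requires q at every successor {u, y, z}.
        q fails at u, so □q is false at v.
    At v: □r is false, p is true, so □r ∧ p is false.
      At v: □r requires r at every successor {u, y, z}.
        r fails at z, so □r is false at v.
Satisfying worlds: {u, v, w, x, y, z}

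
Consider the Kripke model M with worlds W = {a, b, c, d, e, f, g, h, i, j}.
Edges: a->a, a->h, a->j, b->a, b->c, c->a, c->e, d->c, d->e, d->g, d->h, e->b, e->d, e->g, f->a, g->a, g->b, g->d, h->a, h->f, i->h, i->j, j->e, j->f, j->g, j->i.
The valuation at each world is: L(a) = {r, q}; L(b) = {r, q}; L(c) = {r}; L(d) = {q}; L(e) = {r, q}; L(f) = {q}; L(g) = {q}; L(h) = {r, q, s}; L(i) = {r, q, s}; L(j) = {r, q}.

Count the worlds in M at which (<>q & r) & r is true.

Let φ = (<>q & r) & r. Evaluate φ at each world:
  a (successors {a, h, j}): φ is true.
  b (successors {a, c}): φ is true.
  c (successors {a, e}): φ is true.
  d (successors {c, e, g, h}): φ is false.
  e (successors {b, d, g}): φ is true.
  f (successors {a}): φ is false.
  g (successors {a, b, d}): φ is false.
  h (successors {a, f}): φ is true.
  i (successors {h, j}): φ is true.
  j (successors {e, f, g, i}): φ is true.
For instance, at g:
  At g: <>q & r is false, r is false, so (<>q & r) & r is false.
    At g: <>q is true, r is false, so <>q & r is false.
      At g: <>q requires q at some successor in {a, b, d}.
        q holds at a, so <>q is true at g.
Satisfying worlds: {a, b, c, e, h, i, j}

7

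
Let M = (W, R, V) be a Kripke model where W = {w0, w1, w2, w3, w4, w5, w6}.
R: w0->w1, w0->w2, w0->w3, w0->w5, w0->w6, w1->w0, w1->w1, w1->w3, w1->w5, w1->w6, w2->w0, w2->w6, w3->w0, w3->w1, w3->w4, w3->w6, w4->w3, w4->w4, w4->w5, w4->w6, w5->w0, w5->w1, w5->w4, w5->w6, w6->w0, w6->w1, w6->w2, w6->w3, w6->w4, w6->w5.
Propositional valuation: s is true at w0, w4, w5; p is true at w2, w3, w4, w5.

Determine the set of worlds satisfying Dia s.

Let φ = Dia s. Evaluate φ at each world:
  w0 (successors {w1, w2, w3, w5, w6}): φ is true.
  w1 (successors {w0, w1, w3, w5, w6}): φ is true.
  w2 (successors {w0, w6}): φ is true.
  w3 (successors {w0, w1, w4, w6}): φ is true.
  w4 (successors {w3, w4, w5, w6}): φ is true.
  w5 (successors {w0, w1, w4, w6}): φ is true.
  w6 (successors {w0, w1, w2, w3, w4, w5}): φ is true.
For instance, at w3:
  At w3: Dia s requires s at some successor in {w0, w1, w4, w6}.
    s holds at w0, so Dia s is true at w3.
Satisfying worlds: {w0, w1, w2, w3, w4, w5, w6}

w0, w1, w2, w3, w4, w5, w6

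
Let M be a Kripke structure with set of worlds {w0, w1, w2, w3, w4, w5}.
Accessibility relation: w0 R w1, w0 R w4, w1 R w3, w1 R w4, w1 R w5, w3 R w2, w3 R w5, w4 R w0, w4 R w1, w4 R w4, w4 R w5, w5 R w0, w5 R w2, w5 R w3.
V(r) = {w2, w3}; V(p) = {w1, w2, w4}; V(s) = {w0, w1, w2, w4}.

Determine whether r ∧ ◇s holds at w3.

Yes

At w3: r is true, ◇s is true, so r ∧ ◇s is true.
  At w3: ◇s requires s at some successor in {w2, w5}.
    s holds at w2, so ◇s is true at w3.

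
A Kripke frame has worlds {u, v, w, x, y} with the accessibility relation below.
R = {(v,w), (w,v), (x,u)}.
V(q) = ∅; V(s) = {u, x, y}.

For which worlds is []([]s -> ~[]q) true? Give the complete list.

Let φ = []([]s -> ~[]q). Evaluate φ at each world:
  u (successors ∅): φ is true.
  v (successors {w}): φ is true.
  w (successors {v}): φ is true.
  x (successors {u}): φ is false.
  y (successors ∅): φ is true.
For instance, at v:
  At v: []([]s -> ~[]q) requires []s -> ~[]q at every successor {w}.
      At w: []s is false, ~[]q is true, so []s -> ~[]q is true.
  So []([]s -> ~[]q) is true at v.
Satisfying worlds: {u, v, w, y}

u, v, w, y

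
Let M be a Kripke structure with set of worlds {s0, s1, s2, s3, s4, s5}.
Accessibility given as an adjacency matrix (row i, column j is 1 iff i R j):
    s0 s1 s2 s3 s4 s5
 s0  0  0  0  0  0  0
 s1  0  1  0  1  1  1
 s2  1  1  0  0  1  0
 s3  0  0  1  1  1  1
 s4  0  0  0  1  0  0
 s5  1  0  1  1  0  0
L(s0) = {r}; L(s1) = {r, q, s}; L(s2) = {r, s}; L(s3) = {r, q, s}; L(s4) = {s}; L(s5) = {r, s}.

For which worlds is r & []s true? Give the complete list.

Let φ = r & []s. Evaluate φ at each world:
  s0 (successors ∅): φ is true.
  s1 (successors {s1, s3, s4, s5}): φ is true.
  s2 (successors {s0, s1, s4}): φ is false.
  s3 (successors {s2, s3, s4, s5}): φ is true.
  s4 (successors {s3}): φ is false.
  s5 (successors {s0, s2, s3}): φ is false.
For instance, at s4:
  At s4: r is false, []s is true, so r & []s is false.
    At s4: []s requires s at every successor {s3}.
      At s3: s is true.
    So []s is true at s4.
Satisfying worlds: {s0, s1, s3}

s0, s1, s3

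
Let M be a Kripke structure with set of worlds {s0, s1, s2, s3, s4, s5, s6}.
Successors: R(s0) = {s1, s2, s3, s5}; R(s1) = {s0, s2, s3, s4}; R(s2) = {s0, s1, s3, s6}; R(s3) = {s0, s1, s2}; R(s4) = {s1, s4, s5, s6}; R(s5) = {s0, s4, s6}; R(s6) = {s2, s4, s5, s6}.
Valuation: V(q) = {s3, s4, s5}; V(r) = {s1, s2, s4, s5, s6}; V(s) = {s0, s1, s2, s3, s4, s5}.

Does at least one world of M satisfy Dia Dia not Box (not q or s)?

No

Let φ = Dia Dia not Box (not q or s). Evaluate φ at each world:
  s0 (successors {s1, s2, s3, s5}): φ is false.
  s1 (successors {s0, s2, s3, s4}): φ is false.
  s2 (successors {s0, s1, s3, s6}): φ is false.
  s3 (successors {s0, s1, s2}): φ is false.
  s4 (successors {s1, s4, s5, s6}): φ is false.
  s5 (successors {s0, s4, s6}): φ is false.
  s6 (successors {s2, s4, s5, s6}): φ is false.
For instance, at s0:
  At s0: Dia Dia not Box (not q or s) requires Dia not Box (not q or s) at some successor in {s1, s2, s3, s5}.
    At s1: Dia not Box (not q or s) is false.
    At s2: Dia not Box (not q or s) is false.
    At s3: Dia not Box (not q or s) is false.
    At s5: Dia not Box (not q or s) is false.
  So Dia Dia not Box (not q or s) is false at s0.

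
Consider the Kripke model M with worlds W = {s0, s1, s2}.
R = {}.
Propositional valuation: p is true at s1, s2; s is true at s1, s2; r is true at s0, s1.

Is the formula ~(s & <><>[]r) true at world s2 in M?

At s2: s & <><>[]r is false, so ~(s & <><>[]r) is true.
  At s2: s is true, <><>[]r is false, so s & <><>[]r is false.
    At s2: no accessible worlds, so <><>[]r is false.

Yes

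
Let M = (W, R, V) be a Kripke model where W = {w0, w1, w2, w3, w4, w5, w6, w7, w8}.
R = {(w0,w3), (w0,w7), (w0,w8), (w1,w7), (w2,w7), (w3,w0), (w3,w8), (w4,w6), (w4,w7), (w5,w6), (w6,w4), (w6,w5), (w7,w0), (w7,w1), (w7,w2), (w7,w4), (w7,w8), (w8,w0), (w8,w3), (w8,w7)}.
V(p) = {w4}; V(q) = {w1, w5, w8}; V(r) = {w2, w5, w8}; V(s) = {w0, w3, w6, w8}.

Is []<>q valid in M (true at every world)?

No

Let φ = []<>q. Evaluate φ at each world:
  w0 (successors {w3, w7, w8}): φ is false.
  w1 (successors {w7}): φ is true.
  w2 (successors {w7}): φ is true.
  w3 (successors {w0, w8}): φ is false.
  w4 (successors {w6, w7}): φ is true.
  w5 (successors {w6}): φ is true.
  w6 (successors {w4, w5}): φ is false.
  w7 (successors {w0, w1, w2, w4, w8}): φ is false.
  w8 (successors {w0, w3, w7}): φ is true.
Detail at w0 (counterexample):
  At w0: []<>q requires <>q at every successor {w3, w7, w8}.
    <>q fails at w8, so []<>q is false at w0.
      At w8: <>q requires q at some successor in {w0, w3, w7}.
        At w0: q is false.
        At w3: q is false.
        At w7: q is false.
      So <>q is false at w8.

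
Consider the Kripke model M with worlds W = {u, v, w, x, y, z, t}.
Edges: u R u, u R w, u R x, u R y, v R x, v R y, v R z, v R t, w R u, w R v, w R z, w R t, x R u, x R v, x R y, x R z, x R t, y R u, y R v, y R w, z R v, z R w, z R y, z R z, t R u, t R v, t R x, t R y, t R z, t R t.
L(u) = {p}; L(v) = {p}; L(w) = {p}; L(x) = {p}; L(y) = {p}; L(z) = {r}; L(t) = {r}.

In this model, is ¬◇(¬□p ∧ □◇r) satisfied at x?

Yes

At x: ◇(¬□p ∧ □◇r) is false, so ¬◇(¬□p ∧ □◇r) is true.
  At x: ◇(¬□p ∧ □◇r) requires ¬□p ∧ □◇r at some successor in {u, v, y, z, t}.
    At u: ¬□p ∧ □◇r is false.
    At v: ¬□p ∧ □◇r is false.
    At y: ¬□p ∧ □◇r is false.
    At z: ¬□p ∧ □◇r is false.
    At t: ¬□p ∧ □◇r is false.
  So ◇(¬□p ∧ □◇r) is false at x.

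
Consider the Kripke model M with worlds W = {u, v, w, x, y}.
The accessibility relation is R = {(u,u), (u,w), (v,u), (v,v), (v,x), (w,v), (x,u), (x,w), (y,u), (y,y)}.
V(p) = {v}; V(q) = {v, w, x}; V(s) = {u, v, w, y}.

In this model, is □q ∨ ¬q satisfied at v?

At v: □q is false, ¬q is false, so □q ∨ ¬q is false.
  At v: □q requires q at every successor {u, v, x}.
    q fails at u, so □q is false at v.

No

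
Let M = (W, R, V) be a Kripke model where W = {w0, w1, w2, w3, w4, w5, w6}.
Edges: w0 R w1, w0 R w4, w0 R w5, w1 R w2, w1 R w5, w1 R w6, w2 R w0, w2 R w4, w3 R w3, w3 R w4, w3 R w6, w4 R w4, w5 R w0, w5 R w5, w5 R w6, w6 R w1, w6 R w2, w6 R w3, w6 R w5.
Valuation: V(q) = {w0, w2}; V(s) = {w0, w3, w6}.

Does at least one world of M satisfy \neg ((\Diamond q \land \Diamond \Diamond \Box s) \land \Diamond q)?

Yes

Let φ = \neg ((\Diamond q \land \Diamond \Diamond \Box s) \land \Diamond q). Evaluate φ at each world:
  w0 (successors {w1, w4, w5}): φ is true.
  w1 (successors {w2, w5, w6}): φ is true.
  w2 (successors {w0, w4}): φ is true.
  w3 (successors {w3, w4, w6}): φ is true.
  w4 (successors {w4}): φ is true.
  w5 (successors {w0, w5, w6}): φ is true.
  w6 (successors {w1, w2, w3, w5}): φ is true.
Detail at w0 (witness):
  At w0: (\Diamond q \land \Diamond \Diamond \Box s) \land \Diamond q is false, so \neg ((\Diamond q \land \Diamond \Diamond \Box s) \land \Diamond q) is true.
    At w0: \Diamond q \land \Diamond \Diamond \Box s is false, \Diamond q is false, so (\Diamond q \land \Diamond \Diamond \Box s) \land \Diamond q is false.
      At w0: \Diamond q is false, \Diamond \Diamond \Box s is false, so \Diamond q \land \Diamond \Diamond \Box s is false.
      At w0: \Diamond q requires q at some successor in {w1, w4, w5}.
        At w1: q is false.
        At w4: q is false.
        At w5: q is false.
      So \Diamond q is false at w0.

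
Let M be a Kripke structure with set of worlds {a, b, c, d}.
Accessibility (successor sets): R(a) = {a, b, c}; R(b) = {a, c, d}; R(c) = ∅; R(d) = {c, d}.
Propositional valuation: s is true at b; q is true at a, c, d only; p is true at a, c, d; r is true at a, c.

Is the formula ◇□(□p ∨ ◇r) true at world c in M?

No

At c: no accessible worlds, so ◇□(□p ∨ ◇r) is false.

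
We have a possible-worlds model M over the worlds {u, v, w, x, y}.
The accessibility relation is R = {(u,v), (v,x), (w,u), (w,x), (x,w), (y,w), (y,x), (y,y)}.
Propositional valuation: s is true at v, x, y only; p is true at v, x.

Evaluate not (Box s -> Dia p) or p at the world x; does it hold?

Yes

At x: not (Box s -> Dia p) is false, p is true, so not (Box s -> Dia p) or p is true.
  At x: Box s -> Dia p is true, so not (Box s -> Dia p) is false.
    At x: Box s is false, Dia p is false, so Box s -> Dia p is true.
      At x: Box s requires s at every successor {w}.
        s fails at w, so Box s is false at x.
      At x: Dia p requires p at some successor in {w}.
        At w: p is false.
      So Dia p is false at x.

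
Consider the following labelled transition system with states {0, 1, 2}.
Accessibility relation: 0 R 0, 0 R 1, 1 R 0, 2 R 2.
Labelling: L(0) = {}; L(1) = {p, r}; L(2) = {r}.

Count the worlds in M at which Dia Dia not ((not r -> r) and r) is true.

2

Recall that Dia ψ holds at a world iff ψ holds at some accessible world.
Let φ = Dia Dia not ((not r -> r) and r). Evaluate φ at each world:
  0 (successors {0, 1}): φ is true.
  1 (successors {0}): φ is true.
  2 (successors {2}): φ is false.
For instance, at 2:
  At 2: Dia Dia not ((not r -> r) and r) requires Dia not ((not r -> r) and r) at some successor in {2}.
    At 2: Dia not ((not r -> r) and r) is false.
  So Dia Dia not ((not r -> r) and r) is false at 2.
Satisfying worlds: {0, 1}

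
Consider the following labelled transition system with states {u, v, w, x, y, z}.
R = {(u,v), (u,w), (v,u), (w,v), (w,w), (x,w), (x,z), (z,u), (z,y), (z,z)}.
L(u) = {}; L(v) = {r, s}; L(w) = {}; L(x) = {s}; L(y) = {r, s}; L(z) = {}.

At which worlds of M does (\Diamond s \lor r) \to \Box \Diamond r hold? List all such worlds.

v, x, y

Let φ = (\Diamond s \lor r) \to \Box \Diamond r. Evaluate φ at each world:
  u (successors {v, w}): φ is false.
  v (successors {u}): φ is true.
  w (successors {v, w}): φ is false.
  x (successors {w, z}): φ is true.
  y (successors ∅): φ is true.
  z (successors {u, y, z}): φ is false.
For instance, at x:
  At x: \Diamond s \lor r is false, \Box \Diamond r is true, so (\Diamond s \lor r) \to \Box \Diamond r is true.
    At x: \Diamond s is false, r is false, so \Diamond s \lor r is false.
      At x: \Diamond s requires s at some successor in {w, z}.
        At w: s is false.
        At z: s is false.
      So \Diamond s is false at x.
    At x: \Box \Diamond r requires \Diamond r at every successor {w, z}.
      At w: \Diamond r is true.
      At z: \Diamond r is true.
    So \Box \Diamond r is true at x.
Satisfying worlds: {v, x, y}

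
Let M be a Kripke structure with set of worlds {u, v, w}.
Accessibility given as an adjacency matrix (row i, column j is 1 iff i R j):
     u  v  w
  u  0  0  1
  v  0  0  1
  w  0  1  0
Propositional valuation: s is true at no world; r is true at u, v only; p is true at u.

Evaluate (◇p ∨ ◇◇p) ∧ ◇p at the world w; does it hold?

No

Recall that ◇ψ holds at a world iff ψ holds at some accessible world.
At w: ◇p ∨ ◇◇p is false, ◇p is false, so (◇p ∨ ◇◇p) ∧ ◇p is false.
  At w: ◇p is false, ◇◇p is false, so ◇p ∨ ◇◇p is false.
    At w: ◇p requires p at some successor in {v}.
      At v: p is false.
    So ◇p is false at w.
    At w: ◇◇p requires ◇p at some successor in {v}.
      At v: ◇p is false.
    So ◇◇p is false at w.
  At w: ◇p requires p at some successor in {v}.
    At v: p is false.
  So ◇p is false at w.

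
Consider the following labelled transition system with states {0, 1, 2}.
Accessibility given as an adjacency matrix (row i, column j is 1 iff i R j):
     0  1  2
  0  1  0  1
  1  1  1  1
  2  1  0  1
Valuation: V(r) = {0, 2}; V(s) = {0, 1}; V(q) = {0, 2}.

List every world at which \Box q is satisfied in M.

0, 2

Let φ = \Box q. Evaluate φ at each world:
  0 (successors {0, 2}): φ is true.
  1 (successors {0, 1, 2}): φ is false.
  2 (successors {0, 2}): φ is true.
For instance, at 2:
  At 2: \Box q requires q at every successor {0, 2}.
    At 0: q is true.
    At 2: q is true.
  So \Box q is true at 2.
Satisfying worlds: {0, 2}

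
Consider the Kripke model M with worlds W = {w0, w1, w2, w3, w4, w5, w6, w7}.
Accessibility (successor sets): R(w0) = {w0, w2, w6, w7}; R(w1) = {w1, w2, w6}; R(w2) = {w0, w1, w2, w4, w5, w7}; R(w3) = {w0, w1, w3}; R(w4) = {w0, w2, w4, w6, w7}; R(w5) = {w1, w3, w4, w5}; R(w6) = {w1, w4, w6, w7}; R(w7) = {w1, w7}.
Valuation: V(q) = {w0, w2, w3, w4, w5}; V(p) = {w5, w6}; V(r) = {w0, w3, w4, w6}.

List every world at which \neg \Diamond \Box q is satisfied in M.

Let φ = \neg \Diamond \Box q. Evaluate φ at each world:
  w0 (successors {w0, w2, w6, w7}): φ is true.
  w1 (successors {w1, w2, w6}): φ is true.
  w2 (successors {w0, w1, w2, w4, w5, w7}): φ is true.
  w3 (successors {w0, w1, w3}): φ is true.
  w4 (successors {w0, w2, w4, w6, w7}): φ is true.
  w5 (successors {w1, w3, w4, w5}): φ is true.
  w6 (successors {w1, w4, w6, w7}): φ is true.
  w7 (successors {w1, w7}): φ is true.
For instance, at w2:
  At w2: \Diamond \Box q is false, so \neg \Diamond \Box q is true.
    At w2: \Diamond \Box q requires \Box q at some successor in {w0, w1, w2, w4, w5, w7}.
      At w0: \Box q is false.
      At w1: \Box q is false.
      At w2: \Box q is false.
      At w4: \Box q is false.
      At w5: \Box q is false.
      At w7: \Box q is false.
    So \Diamond \Box q is false at w2.
Satisfying worlds: {w0, w1, w2, w3, w4, w5, w6, w7}

w0, w1, w2, w3, w4, w5, w6, w7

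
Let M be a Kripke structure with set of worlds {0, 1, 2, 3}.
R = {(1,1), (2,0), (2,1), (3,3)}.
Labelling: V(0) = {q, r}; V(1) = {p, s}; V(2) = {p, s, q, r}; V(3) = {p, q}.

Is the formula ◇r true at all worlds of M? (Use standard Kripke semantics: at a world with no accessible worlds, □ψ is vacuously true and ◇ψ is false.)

Let φ = ◇r. Evaluate φ at each world:
  0 (successors ∅): φ is false.
  1 (successors {1}): φ is false.
  2 (successors {0, 1}): φ is true.
  3 (successors {3}): φ is false.
Detail at 0 (counterexample):
  At 0: no accessible worlds, so ◇r is false.

No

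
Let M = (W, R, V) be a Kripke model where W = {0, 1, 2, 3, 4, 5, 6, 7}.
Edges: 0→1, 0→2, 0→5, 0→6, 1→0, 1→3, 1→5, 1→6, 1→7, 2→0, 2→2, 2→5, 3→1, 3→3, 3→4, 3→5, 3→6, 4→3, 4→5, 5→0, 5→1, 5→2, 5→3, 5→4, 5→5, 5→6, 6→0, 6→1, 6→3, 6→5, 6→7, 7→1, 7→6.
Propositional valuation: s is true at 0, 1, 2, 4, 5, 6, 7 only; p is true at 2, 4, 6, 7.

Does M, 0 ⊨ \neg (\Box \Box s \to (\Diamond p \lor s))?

No

At 0: \Box \Box s \to (\Diamond p \lor s) is true, so \neg (\Box \Box s \to (\Diamond p \lor s)) is false.
  At 0: \Box \Box s is false, \Diamond p \lor s is true, so \Box \Box s \to (\Diamond p \lor s) is true.
    At 0: \Box \Box s requires \Box s at every successor {1, 2, 5, 6}.
      \Box s fails at 1, so \Box \Box s is false at 0.
    At 0: \Diamond p is true, s is true, so \Diamond p \lor s is true.
      At 0: \Diamond p requires p at some successor in {1, 2, 5, 6}.
        p holds at 2, so \Diamond p is true at 0.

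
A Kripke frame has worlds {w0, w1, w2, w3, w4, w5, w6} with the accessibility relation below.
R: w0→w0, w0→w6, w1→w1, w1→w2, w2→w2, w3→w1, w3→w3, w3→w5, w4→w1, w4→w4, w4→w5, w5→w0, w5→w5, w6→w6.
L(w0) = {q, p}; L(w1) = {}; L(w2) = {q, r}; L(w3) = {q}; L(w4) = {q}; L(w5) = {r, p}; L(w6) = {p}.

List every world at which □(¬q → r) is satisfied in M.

w2, w5

Let φ = □(¬q → r). Evaluate φ at each world:
  w0 (successors {w0, w6}): φ is false.
  w1 (successors {w1, w2}): φ is false.
  w2 (successors {w2}): φ is true.
  w3 (successors {w1, w3, w5}): φ is false.
  w4 (successors {w1, w4, w5}): φ is false.
  w5 (successors {w0, w5}): φ is true.
  w6 (successors {w6}): φ is false.
For instance, at w0:
  At w0: □(¬q → r) requires ¬q → r at every successor {w0, w6}.
    ¬q → r fails at w6, so □(¬q → r) is false at w0.
Satisfying worlds: {w2, w5}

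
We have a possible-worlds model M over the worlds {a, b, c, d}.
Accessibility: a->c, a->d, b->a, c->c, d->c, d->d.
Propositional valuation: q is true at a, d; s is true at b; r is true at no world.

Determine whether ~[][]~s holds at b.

Recall that []ψ holds at a world iff ψ holds at every accessible world, and <>ψ holds iff ψ holds at some accessible world.
At b: [][]~s is true, so ~[][]~s is false.
  At b: [][]~s requires []~s at every successor {a}.
      At a: []~s requires ~s at every successor {c, d}.
        At c: ~s is true.
        At d: ~s is true.
      So []~s is true at a.
  So [][]~s is true at b.

No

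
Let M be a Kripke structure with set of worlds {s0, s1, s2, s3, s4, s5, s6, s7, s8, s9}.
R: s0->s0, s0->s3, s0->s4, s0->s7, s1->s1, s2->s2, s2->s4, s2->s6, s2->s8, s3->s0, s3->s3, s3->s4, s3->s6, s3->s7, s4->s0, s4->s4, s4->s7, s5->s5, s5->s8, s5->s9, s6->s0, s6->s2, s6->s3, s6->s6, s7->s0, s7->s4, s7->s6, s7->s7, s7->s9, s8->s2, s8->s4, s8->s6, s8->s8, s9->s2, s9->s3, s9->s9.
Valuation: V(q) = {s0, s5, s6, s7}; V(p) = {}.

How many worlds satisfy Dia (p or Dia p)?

Let φ = Dia (p or Dia p). Evaluate φ at each world:
  s0 (successors {s0, s3, s4, s7}): φ is false.
  s1 (successors {s1}): φ is false.
  s2 (successors {s2, s4, s6, s8}): φ is false.
  s3 (successors {s0, s3, s4, s6, s7}): φ is false.
  s4 (successors {s0, s4, s7}): φ is false.
  s5 (successors {s5, s8, s9}): φ is false.
  s6 (successors {s0, s2, s3, s6}): φ is false.
  s7 (successors {s0, s4, s6, s7, s9}): φ is false.
  s8 (successors {s2, s4, s6, s8}): φ is false.
  s9 (successors {s2, s3, s9}): φ is false.
For instance, at s5:
  At s5: Dia (p or Dia p) requires p or Dia p at some successor in {s5, s8, s9}.
    At s5: p or Dia p is false.
    At s8: p or Dia p is false.
    At s9: p or Dia p is false.
  So Dia (p or Dia p) is false at s5.
Satisfying worlds: none.

0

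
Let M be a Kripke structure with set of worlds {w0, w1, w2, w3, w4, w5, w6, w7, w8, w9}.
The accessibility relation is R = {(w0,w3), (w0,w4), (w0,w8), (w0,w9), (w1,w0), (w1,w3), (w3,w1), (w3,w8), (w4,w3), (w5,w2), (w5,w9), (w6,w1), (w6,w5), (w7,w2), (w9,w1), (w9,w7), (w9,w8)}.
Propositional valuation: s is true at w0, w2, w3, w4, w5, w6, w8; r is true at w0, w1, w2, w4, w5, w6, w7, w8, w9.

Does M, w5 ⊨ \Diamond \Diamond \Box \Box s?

Yes

Recall that \Box ψ holds at a world iff ψ holds at every accessible world, and \Diamond ψ holds iff ψ holds at some accessible world.
At w5: \Diamond \Diamond \Box \Box s requires \Diamond \Box \Box s at some successor in {w2, w9}.
  \Diamond \Box \Box s holds at w9, so \Diamond \Diamond \Box \Box s is true at w5.
    At w9: \Diamond \Box \Box s requires \Box \Box s at some successor in {w1, w7, w8}.
      \Box \Box s holds at w7, so \Diamond \Box \Box s is true at w9.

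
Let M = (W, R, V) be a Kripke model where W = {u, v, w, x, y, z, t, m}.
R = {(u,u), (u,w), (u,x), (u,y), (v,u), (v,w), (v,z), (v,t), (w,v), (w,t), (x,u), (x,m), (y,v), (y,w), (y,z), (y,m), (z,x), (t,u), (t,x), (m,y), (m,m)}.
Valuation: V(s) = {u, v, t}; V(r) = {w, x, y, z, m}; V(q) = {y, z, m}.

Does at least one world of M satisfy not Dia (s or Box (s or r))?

Let φ = not Dia (s or Box (s or r)). Evaluate φ at each world:
  u (successors {u, w, x, y}): φ is false.
  v (successors {u, w, z, t}): φ is false.
  w (successors {v, t}): φ is false.
  x (successors {u, m}): φ is false.
  y (successors {v, w, z, m}): φ is false.
  z (successors {x}): φ is false.
  t (successors {u, x}): φ is false.
  m (successors {y, m}): φ is false.
For instance, at m:
  At m: Dia (s or Box (s or r)) is true, so not Dia (s or Box (s or r)) is false.
    At m: Dia (s or Box (s or r)) requires s or Box (s or r) at some successor in {y, m}.
      s or Box (s or r) holds at y, so Dia (s or Box (s or r)) is true at m.

No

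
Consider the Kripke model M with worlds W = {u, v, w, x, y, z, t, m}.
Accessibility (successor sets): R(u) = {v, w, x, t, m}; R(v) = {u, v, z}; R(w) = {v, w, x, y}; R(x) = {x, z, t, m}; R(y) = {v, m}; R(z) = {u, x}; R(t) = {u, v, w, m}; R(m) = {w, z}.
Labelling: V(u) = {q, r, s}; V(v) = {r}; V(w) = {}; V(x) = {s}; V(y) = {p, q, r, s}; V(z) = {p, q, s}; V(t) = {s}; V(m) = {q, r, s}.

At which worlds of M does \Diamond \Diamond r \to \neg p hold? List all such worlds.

u, v, w, x, t, m

Let φ = \Diamond \Diamond r \to \neg p. Evaluate φ at each world:
  u (successors {v, w, x, t, m}): φ is true.
  v (successors {u, v, z}): φ is true.
  w (successors {v, w, x, y}): φ is true.
  x (successors {x, z, t, m}): φ is true.
  y (successors {v, m}): φ is false.
  z (successors {u, x}): φ is false.
  t (successors {u, v, w, m}): φ is true.
  m (successors {w, z}): φ is true.
For instance, at t:
  At t: \Diamond \Diamond r is true, \neg p is true, so \Diamond \Diamond r \to \neg p is true.
    At t: \Diamond \Diamond r requires \Diamond r at some successor in {u, v, w, m}.
      \Diamond r holds at u, so \Diamond \Diamond r is true at t.
Satisfying worlds: {u, v, w, x, t, m}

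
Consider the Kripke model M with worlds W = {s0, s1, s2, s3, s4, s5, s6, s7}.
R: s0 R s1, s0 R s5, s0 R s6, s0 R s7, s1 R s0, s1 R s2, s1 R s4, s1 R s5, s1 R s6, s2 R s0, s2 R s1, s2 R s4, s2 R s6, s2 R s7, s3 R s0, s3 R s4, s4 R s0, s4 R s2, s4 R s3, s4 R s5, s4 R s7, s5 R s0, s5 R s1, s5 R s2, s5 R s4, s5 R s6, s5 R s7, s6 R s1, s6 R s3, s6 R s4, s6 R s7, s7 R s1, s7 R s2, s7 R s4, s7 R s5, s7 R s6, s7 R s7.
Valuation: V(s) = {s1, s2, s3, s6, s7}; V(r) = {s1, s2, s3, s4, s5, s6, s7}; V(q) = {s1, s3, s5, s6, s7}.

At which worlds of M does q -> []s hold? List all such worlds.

Recall that []ψ holds at a world iff ψ holds at every accessible world, and <>ψ holds iff ψ holds at some accessible world.
Let φ = q -> []s. Evaluate φ at each world:
  s0 (successors {s1, s5, s6, s7}): φ is true.
  s1 (successors {s0, s2, s4, s5, s6}): φ is false.
  s2 (successors {s0, s1, s4, s6, s7}): φ is true.
  s3 (successors {s0, s4}): φ is false.
  s4 (successors {s0, s2, s3, s5, s7}): φ is true.
  s5 (successors {s0, s1, s2, s4, s6, s7}): φ is false.
  s6 (successors {s1, s3, s4, s7}): φ is false.
  s7 (successors {s1, s2, s4, s5, s6, s7}): φ is false.
For instance, at s1:
  At s1: q is true, []s is false, so q -> []s is false.
    At s1: []s requires s at every successor {s0, s2, s4, s5, s6}.
      s fails at s0, so []s is false at s1.
Satisfying worlds: {s0, s2, s4}

s0, s2, s4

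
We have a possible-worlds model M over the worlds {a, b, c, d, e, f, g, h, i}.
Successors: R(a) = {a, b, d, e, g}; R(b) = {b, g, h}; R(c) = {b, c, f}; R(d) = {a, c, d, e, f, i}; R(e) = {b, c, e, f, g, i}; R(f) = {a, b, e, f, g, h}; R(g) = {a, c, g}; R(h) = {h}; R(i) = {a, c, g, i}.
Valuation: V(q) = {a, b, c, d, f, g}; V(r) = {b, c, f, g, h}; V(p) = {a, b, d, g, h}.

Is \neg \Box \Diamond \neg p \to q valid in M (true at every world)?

Let φ = \neg \Box \Diamond \neg p \to q. Evaluate φ at each world:
  a (successors {a, b, d, e, g}): φ is true.
  b (successors {b, g, h}): φ is true.
  c (successors {b, c, f}): φ is true.
  d (successors {a, c, d, e, f, i}): φ is true.
  e (successors {b, c, e, f, g, i}): φ is false.
  f (successors {a, b, e, f, g, h}): φ is true.
  g (successors {a, c, g}): φ is true.
  h (successors {h}): φ is false.
  i (successors {a, c, g, i}): φ is true.
Detail at e (counterexample):
  At e: \neg \Box \Diamond \neg p is true, q is false, so \neg \Box \Diamond \neg p \to q is false.
    At e: \Box \Diamond \neg p is false, so \neg \Box \Diamond \neg p is true.
      At e: \Box \Diamond \neg p requires \Diamond \neg p at every successor {b, c, e, f, g, i}.
        \Diamond \neg p fails at b, so \Box \Diamond \neg p is false at e.

No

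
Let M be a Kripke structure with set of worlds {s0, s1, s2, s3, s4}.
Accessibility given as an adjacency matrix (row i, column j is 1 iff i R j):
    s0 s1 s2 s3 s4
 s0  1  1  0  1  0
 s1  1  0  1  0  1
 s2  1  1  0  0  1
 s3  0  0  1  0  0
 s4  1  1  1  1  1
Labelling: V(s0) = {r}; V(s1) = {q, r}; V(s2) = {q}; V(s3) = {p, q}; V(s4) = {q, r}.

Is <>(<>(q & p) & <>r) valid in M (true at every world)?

Recall that <>ψ holds at a world iff ψ holds at some accessible world.
Let φ = <>(<>(q & p) & <>r). Evaluate φ at each world:
  s0 (successors {s0, s1, s3}): φ is true.
  s1 (successors {s0, s2, s4}): φ is true.
  s2 (successors {s0, s1, s4}): φ is true.
  s3 (successors {s2}): φ is false.
  s4 (successors {s0, s1, s2, s3, s4}): φ is true.
Detail at s3 (counterexample):
  At s3: <>(<>(q & p) & <>r) requires <>(q & p) & <>r at some successor in {s2}.
    At s2: <>(q & p) & <>r is false.
  So <>(<>(q & p) & <>r) is false at s3.

No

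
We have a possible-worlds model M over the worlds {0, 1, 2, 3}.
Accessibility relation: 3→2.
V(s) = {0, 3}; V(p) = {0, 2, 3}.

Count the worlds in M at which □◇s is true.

3

Recall that □ψ holds at a world iff ψ holds at every accessible world, and ◇ψ holds iff ψ holds at some accessible world.
Let φ = □◇s. Evaluate φ at each world:
  0 (successors ∅): φ is true.
  1 (successors ∅): φ is true.
  2 (successors ∅): φ is true.
  3 (successors {2}): φ is false.
For instance, at 3:
  At 3: □◇s requires ◇s at every successor {2}.
    ◇s fails at 2, so □◇s is false at 3.
      At 2: no accessible worlds, so ◇s is false.
Satisfying worlds: {0, 1, 2}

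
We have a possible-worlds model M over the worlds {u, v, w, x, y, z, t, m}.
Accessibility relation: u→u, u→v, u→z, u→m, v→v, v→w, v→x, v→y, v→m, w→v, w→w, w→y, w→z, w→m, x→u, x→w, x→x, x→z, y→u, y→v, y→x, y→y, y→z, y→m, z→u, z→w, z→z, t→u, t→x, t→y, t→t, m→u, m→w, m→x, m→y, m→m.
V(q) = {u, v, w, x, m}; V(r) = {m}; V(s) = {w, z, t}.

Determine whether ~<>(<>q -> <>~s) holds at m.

At m: <>(<>q -> <>~s) is true, so ~<>(<>q -> <>~s) is false.
  At m: <>(<>q -> <>~s) requires <>q -> <>~s at some successor in {u, w, x, y, m}.
    <>q -> <>~s holds at u, so <>(<>q -> <>~s) is true at m.
      At u: <>q is true, <>~s is true, so <>q -> <>~s is true.

No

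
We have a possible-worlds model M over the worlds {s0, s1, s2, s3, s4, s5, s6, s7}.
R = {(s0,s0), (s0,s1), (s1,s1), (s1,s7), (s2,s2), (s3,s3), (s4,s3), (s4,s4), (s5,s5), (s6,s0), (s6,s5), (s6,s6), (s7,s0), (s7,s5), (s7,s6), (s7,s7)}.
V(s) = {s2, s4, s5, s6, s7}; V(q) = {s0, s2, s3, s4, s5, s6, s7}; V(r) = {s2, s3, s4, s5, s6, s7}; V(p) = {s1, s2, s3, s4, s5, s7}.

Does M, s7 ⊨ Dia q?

Yes

At s7: Dia q requires q at some successor in {s0, s5, s6, s7}.
  q holds at s0, so Dia q is true at s7.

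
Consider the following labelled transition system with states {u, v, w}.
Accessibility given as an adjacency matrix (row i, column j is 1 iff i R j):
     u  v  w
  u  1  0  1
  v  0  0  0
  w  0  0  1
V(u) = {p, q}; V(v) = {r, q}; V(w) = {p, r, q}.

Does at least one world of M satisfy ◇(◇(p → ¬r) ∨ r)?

Recall that ◇ψ holds at a world iff ψ holds at some accessible world.
Let φ = ◇(◇(p → ¬r) ∨ r). Evaluate φ at each world:
  u (successors {u, w}): φ is true.
  v (successors ∅): φ is false.
  w (successors {w}): φ is true.
Detail at u (witness):
  At u: ◇(◇(p → ¬r) ∨ r) requires ◇(p → ¬r) ∨ r at some successor in {u, w}.
    ◇(p → ¬r) ∨ r holds at u, so ◇(◇(p → ¬r) ∨ r) is true at u.
      At u: ◇(p → ¬r) is true, r is false, so ◇(p → ¬r) ∨ r is true.

Yes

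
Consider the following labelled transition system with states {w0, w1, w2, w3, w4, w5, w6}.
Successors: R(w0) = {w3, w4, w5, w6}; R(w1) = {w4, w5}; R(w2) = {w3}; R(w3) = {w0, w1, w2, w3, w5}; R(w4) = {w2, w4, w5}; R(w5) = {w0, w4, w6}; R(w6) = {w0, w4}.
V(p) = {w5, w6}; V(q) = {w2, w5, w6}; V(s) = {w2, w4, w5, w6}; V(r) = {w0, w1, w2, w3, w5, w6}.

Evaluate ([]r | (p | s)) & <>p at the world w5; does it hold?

Yes

Recall that []ψ holds at a world iff ψ holds at every accessible world, and <>ψ holds iff ψ holds at some accessible world.
At w5: []r | (p | s) is true, <>p is true, so ([]r | (p | s)) & <>p is true.
  At w5: []r is false, p | s is true, so []r | (p | s) is true.
    At w5: []r requires r at every successor {w0, w4, w6}.
      r fails at w4, so []r is false at w5.
  At w5: <>p requires p at some successor in {w0, w4, w6}.
    p holds at w6, so <>p is true at w5.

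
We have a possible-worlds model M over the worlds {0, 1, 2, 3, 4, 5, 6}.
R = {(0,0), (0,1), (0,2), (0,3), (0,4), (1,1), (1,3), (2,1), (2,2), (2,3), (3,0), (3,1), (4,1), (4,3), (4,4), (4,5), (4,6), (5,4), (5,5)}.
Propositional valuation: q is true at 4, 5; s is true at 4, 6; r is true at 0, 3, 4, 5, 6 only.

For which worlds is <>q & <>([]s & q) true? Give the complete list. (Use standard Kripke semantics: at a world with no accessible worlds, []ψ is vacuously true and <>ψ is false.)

none

Recall that []ψ holds at a world iff ψ holds at every accessible world, and <>ψ holds iff ψ holds at some accessible world.
Let φ = <>q & <>([]s & q). Evaluate φ at each world:
  0 (successors {0, 1, 2, 3, 4}): φ is false.
  1 (successors {1, 3}): φ is false.
  2 (successors {1, 2, 3}): φ is false.
  3 (successors {0, 1}): φ is false.
  4 (successors {1, 3, 4, 5, 6}): φ is false.
  5 (successors {4, 5}): φ is false.
  6 (successors ∅): φ is false.
For instance, at 5:
  At 5: <>q is true, <>([]s & q) is false, so <>q & <>([]s & q) is false.
    At 5: <>q requires q at some successor in {4, 5}.
      q holds at 4, so <>q is true at 5.
    At 5: <>([]s & q) requires []s & q at some successor in {4, 5}.
      At 4: []s & q is false.
      At 5: []s & q is false.
    So <>([]s & q) is false at 5.
Satisfying worlds: none.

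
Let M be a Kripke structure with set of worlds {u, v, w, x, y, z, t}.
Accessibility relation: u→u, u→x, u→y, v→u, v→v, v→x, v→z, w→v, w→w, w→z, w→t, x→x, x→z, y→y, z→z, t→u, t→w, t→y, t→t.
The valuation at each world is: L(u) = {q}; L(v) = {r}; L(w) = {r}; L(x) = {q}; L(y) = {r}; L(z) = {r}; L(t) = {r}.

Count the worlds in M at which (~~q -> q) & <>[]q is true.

0

Let φ = (~~q -> q) & <>[]q. Evaluate φ at each world:
  u (successors {u, x, y}): φ is false.
  v (successors {u, v, x, z}): φ is false.
  w (successors {v, w, z, t}): φ is false.
  x (successors {x, z}): φ is false.
  y (successors {y}): φ is false.
  z (successors {z}): φ is false.
  t (successors {u, w, y, t}): φ is false.
For instance, at t:
  At t: ~~q -> q is true, <>[]q is false, so (~~q -> q) & <>[]q is false.
    At t: <>[]q requires []q at some successor in {u, w, y, t}.
      At u: []q is false.
      At w: []q is false.
      At y: []q is false.
      At t: []q is false.
    So <>[]q is false at t.
Satisfying worlds: none.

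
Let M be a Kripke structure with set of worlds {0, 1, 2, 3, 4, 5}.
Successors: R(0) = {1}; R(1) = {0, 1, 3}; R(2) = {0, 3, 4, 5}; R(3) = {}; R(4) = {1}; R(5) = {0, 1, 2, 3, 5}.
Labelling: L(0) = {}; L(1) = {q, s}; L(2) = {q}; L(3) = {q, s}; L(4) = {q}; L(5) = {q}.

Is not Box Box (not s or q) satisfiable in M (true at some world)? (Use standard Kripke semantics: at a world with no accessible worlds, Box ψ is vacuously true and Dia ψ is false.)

Let φ = not Box Box (not s or q). Evaluate φ at each world:
  0 (successors {1}): φ is false.
  1 (successors {0, 1, 3}): φ is false.
  2 (successors {0, 3, 4, 5}): φ is false.
  3 (successors ∅): φ is false.
  4 (successors {1}): φ is false.
  5 (successors {0, 1, 2, 3, 5}): φ is false.
For instance, at 5:
  At 5: Box Box (not s or q) is true, so not Box Box (not s or q) is false.
    At 5: Box Box (not s or q) requires Box (not s or q) at every successor {0, 1, 2, 3, 5}.
      At 0: Box (not s or q) is true.
      At 1: Box (not s or q) is true.
      At 2: Box (not s or q) is true.
      At 3: Box (not s or q) is true.
      At 5: Box (not s or q) is true.
    So Box Box (not s or q) is true at 5.

No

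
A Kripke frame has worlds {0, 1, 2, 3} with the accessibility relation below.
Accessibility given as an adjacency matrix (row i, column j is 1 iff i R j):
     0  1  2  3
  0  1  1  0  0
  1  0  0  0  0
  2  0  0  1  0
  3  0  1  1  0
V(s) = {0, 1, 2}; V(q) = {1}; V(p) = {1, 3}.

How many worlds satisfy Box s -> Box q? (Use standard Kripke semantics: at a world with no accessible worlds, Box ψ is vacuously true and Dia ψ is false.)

Let φ = Box s -> Box q. Evaluate φ at each world:
  0 (successors {0, 1}): φ is false.
  1 (successors ∅): φ is true.
  2 (successors {2}): φ is false.
  3 (successors {1, 2}): φ is false.
For instance, at 3:
  At 3: Box s is true, Box q is false, so Box s -> Box q is false.
    At 3: Box s requires s at every successor {1, 2}.
      At 1: s is true.
      At 2: s is true.
    So Box s is true at 3.
    At 3: Box q requires q at every successor {1, 2}.
      q fails at 2, so Box q is false at 3.
Satisfying worlds: {1}

1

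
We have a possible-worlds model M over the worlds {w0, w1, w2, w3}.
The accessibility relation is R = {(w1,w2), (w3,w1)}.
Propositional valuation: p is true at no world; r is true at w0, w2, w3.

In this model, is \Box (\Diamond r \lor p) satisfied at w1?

No

At w1: \Box (\Diamond r \lor p) requires \Diamond r \lor p at every successor {w2}.
  \Diamond r \lor p fails at w2, so \Box (\Diamond r \lor p) is false at w1.
    At w2: \Diamond r is false, p is false, so \Diamond r \lor p is false.
      At w2: no accessible worlds, so \Diamond r is false.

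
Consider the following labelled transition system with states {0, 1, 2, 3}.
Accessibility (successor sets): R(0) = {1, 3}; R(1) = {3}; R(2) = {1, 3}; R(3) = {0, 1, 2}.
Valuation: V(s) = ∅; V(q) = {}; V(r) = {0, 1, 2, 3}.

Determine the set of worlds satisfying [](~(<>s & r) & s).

none

Let φ = [](~(<>s & r) & s). Evaluate φ at each world:
  0 (successors {1, 3}): φ is false.
  1 (successors {3}): φ is false.
  2 (successors {1, 3}): φ is false.
  3 (successors {0, 1, 2}): φ is false.
For instance, at 3:
  At 3: [](~(<>s & r) & s) requires ~(<>s & r) & s at every successor {0, 1, 2}.
    ~(<>s & r) & s fails at 0, so [](~(<>s & r) & s) is false at 3.
      At 0: ~(<>s & r) is true, s is false, so ~(<>s & r) & s is false.
Satisfying worlds: none.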